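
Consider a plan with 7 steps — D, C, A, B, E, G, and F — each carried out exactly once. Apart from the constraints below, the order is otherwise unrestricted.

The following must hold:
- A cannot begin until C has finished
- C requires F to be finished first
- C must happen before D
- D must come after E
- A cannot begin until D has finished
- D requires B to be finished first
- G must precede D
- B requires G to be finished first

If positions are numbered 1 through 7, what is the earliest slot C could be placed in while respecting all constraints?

The only step forced before C (directly or transitively) is F.
With 1 mandatory predecessor, the earliest C can sit is position 1+1 = 2, and placing just that one first achieves it.

2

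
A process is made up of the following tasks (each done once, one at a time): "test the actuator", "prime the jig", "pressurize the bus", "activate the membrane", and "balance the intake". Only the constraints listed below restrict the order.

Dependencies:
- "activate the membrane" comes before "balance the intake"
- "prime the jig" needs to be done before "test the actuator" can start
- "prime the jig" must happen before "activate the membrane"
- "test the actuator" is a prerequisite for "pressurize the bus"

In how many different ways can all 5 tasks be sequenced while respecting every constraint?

6

Only "prime the jig" has no prerequisites, so it must go first.
Enumerating by repeatedly choosing an available task (one whose prerequisites are all placed) gives 6 distinct complete orderings.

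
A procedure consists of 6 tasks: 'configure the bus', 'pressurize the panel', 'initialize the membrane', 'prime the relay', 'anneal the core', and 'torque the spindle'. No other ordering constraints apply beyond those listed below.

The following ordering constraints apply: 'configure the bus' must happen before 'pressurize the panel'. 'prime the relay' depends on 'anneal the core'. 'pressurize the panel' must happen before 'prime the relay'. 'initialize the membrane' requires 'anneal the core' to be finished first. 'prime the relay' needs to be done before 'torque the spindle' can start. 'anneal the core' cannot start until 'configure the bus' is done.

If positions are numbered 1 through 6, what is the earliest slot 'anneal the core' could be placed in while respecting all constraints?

Working backwards through the constraints from 'anneal the core', its only required predecessor is 'configure the bus'.
With 1 mandatory predecessor, the earliest 'anneal the core' can sit is position 1+1 = 2, and placing just that one first achieves it.

2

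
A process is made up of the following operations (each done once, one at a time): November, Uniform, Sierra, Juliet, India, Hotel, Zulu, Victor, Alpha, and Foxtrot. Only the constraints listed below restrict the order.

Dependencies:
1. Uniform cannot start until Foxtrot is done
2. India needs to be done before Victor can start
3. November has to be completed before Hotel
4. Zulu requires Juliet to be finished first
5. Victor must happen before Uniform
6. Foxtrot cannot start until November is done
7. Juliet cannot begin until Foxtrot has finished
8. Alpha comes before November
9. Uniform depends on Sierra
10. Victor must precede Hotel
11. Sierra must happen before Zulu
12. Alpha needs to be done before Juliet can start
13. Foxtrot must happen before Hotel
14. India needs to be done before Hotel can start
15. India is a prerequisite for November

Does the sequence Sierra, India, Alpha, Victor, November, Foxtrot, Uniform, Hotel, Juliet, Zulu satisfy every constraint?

Yes

Checking each listed constraint against this order: for instance, Sierra is in position 1 and Zulu in position 10, so that constraint holds — and the remaining constraints check out the same way.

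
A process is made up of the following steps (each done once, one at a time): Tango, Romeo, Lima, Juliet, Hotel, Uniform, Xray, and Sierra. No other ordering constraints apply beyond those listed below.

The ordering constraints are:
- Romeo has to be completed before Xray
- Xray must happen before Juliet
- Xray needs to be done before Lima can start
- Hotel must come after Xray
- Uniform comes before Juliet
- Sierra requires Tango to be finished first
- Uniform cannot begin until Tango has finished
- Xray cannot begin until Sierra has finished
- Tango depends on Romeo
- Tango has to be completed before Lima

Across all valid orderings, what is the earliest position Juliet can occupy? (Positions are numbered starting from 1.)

6

The steps that are forced before Juliet, directly or transitively, are Tango, Romeo, Uniform, Xray, Sierra. That's 5 steps.
With 5 mandatory predecessors, the earliest Juliet can sit is position 5+1 = 6, and placing just those 5 first achieves it.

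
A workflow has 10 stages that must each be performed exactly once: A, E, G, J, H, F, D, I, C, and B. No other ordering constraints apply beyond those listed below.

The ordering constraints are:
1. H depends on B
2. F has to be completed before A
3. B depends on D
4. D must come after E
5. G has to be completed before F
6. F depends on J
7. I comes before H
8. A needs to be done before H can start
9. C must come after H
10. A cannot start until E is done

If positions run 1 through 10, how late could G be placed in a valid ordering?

Following every chain forward from G, the stages that must come later are A, H, F, C — 4 of them.
So at least 4 stages follow G, putting G no later than position 6. That position is achievable by scheduling everything else first.

6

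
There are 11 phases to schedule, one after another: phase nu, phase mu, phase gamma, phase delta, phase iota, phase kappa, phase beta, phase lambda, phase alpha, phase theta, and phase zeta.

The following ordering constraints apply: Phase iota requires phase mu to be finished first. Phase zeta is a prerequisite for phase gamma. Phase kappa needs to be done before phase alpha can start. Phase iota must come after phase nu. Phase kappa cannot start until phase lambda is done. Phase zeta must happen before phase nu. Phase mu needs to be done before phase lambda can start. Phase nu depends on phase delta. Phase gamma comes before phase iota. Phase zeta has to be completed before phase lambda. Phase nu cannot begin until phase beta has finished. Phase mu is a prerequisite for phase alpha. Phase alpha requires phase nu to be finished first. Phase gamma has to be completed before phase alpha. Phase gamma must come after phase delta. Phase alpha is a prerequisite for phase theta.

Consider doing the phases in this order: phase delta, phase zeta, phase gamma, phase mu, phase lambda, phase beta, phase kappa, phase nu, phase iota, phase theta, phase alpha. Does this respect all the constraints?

The sequence places phase theta ahead of phase alpha.
Since phase alpha is required before phase theta, the ordering is invalid.

No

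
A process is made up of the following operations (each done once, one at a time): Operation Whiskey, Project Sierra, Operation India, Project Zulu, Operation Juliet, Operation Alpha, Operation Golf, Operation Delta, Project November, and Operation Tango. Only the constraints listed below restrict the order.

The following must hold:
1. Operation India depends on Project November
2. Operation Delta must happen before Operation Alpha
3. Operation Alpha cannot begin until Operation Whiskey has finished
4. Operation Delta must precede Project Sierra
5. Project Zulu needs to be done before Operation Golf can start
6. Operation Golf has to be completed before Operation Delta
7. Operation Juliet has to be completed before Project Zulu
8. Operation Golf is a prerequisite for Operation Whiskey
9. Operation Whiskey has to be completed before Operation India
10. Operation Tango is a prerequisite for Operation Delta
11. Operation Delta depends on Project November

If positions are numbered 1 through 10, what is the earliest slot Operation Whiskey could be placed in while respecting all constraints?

The operations that are forced before Operation Whiskey, directly or transitively, are Project Zulu, Operation Juliet, Operation Golf. That's 3 operations.
With 3 mandatory predecessors, the earliest Operation Whiskey can sit is position 3+1 = 4, and placing just those 3 first achieves it.

4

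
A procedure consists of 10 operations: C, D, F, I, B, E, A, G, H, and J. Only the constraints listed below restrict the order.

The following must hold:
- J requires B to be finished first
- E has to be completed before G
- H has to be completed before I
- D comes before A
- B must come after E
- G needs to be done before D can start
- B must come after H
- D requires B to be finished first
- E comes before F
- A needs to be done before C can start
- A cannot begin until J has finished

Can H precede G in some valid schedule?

Yes

No chain of constraints runs from G to H, so G is not required to come first.
So a valid ordering placing H earlier than G exists.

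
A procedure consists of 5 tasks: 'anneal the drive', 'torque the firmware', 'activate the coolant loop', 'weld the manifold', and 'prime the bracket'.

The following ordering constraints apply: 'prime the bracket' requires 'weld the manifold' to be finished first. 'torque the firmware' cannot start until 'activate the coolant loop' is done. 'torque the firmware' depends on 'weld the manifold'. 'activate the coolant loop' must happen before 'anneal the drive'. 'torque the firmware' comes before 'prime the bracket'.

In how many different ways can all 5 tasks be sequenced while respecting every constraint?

7

2 tasks have no prerequisites ('activate the coolant loop', 'weld the manifold'), so any of them could come first.
Counting all ways to extend the partial order to a total order gives 7.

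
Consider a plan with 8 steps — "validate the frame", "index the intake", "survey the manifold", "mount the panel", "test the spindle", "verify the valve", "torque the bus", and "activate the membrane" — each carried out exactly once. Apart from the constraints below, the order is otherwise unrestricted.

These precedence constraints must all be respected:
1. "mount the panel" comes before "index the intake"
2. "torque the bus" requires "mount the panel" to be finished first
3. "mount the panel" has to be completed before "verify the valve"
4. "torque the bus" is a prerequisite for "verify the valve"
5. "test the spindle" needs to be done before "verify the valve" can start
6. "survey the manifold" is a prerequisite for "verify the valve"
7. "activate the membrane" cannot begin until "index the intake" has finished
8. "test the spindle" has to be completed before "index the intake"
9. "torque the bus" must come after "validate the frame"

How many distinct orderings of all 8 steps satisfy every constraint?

4 steps have no prerequisites ("validate the frame", "survey the manifold", "mount the panel", "test the spindle"), so any of them could come first.
Enumerating by repeatedly choosing an available step (one whose prerequisites are all placed) gives 318 distinct complete orderings.

318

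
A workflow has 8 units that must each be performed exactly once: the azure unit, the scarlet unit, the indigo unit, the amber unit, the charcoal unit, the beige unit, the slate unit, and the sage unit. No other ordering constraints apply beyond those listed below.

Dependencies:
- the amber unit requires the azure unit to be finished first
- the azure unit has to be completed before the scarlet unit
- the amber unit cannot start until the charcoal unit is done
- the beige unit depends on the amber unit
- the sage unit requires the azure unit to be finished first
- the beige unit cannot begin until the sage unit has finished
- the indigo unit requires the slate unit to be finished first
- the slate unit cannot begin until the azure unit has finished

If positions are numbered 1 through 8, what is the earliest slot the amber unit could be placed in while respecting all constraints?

3

The units that are forced before the amber unit, directly or transitively, are the azure unit, the charcoal unit. That's 2 units.
With 2 mandatory predecessors, the earliest the amber unit can sit is position 2+1 = 3, and placing just those 2 first achieves it.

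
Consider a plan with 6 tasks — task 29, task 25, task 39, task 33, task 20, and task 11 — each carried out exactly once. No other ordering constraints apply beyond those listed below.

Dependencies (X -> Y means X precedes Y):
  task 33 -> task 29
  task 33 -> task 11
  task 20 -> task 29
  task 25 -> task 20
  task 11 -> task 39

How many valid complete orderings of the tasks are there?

19

The tasks with no prerequisites are task 25, task 33; any of them can be placed first.
Counting all ways to extend the partial order to a total order gives 19.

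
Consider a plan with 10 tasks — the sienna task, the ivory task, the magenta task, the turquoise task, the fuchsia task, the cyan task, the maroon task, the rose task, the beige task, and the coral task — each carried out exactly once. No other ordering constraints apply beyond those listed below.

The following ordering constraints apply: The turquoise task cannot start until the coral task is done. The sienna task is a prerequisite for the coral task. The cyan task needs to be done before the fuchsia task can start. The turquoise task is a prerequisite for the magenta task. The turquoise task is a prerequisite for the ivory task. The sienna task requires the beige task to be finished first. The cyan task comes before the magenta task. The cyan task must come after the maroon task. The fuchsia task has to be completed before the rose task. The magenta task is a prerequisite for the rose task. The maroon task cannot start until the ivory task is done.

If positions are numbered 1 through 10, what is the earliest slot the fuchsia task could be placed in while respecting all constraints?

8

Working backwards through the constraints from the fuchsia task, its full set of required predecessors is the sienna task, the ivory task, the turquoise task, the cyan task, the maroon task, the beige task, the coral task — 7 of them.
With 7 mandatory predecessors, the earliest the fuchsia task can sit is position 7+1 = 8, and placing just those 7 first achieves it.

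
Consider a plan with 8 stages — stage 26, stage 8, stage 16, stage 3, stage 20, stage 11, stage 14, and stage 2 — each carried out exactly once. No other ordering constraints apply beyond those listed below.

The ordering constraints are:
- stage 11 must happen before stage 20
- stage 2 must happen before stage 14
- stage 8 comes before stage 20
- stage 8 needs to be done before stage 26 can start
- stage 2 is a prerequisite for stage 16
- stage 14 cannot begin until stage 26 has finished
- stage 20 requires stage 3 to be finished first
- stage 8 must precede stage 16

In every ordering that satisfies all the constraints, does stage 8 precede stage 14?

Yes

There is a constraint chain stage 8 → stage 26 → stage 14.
So stage 8 must precede stage 14 in any valid ordering.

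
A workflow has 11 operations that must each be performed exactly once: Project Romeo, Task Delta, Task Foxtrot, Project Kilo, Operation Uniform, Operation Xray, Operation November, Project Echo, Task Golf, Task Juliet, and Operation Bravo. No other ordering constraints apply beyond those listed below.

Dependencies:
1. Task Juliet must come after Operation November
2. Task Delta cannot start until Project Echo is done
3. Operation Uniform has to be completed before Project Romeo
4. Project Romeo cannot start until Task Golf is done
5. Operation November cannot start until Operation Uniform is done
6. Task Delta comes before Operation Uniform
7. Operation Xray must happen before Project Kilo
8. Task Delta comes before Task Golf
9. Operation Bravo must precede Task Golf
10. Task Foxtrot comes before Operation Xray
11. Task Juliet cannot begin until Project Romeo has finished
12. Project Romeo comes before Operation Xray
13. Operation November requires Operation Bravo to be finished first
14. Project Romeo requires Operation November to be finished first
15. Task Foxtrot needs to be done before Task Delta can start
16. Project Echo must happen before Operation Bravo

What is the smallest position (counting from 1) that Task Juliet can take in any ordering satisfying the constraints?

Working backwards through the constraints from Task Juliet, its full set of required predecessors is Project Romeo, Task Delta, Task Foxtrot, Operation Uniform, Operation November, Project Echo, Task Golf, Operation Bravo — 8 of them.
So at minimum 8 operations come before Task Juliet, putting Task Juliet no earlier than position 9. That position is achievable by scheduling exactly those predecessors first.

9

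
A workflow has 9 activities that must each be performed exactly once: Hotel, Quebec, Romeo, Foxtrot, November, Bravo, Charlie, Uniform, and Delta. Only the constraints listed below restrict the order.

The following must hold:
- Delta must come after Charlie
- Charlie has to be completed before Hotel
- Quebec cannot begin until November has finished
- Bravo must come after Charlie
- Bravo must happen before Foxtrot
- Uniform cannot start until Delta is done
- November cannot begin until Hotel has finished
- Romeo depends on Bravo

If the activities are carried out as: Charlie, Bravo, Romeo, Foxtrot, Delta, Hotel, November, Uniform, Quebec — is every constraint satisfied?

Checking each listed constraint against this order: for instance, Charlie is in position 1 and Hotel in position 6, so that constraint holds — and the remaining constraints check out the same way.

Yes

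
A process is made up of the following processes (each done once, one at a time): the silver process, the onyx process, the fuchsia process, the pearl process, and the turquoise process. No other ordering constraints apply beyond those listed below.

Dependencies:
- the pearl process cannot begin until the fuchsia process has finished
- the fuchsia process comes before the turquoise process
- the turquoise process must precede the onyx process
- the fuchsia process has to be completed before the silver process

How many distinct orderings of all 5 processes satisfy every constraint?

12

The fuchsia process is the only process with nothing required before it, so every ordering starts there.
Systematically extending each partial ordering one process at a time and counting, there are 12 complete orderings.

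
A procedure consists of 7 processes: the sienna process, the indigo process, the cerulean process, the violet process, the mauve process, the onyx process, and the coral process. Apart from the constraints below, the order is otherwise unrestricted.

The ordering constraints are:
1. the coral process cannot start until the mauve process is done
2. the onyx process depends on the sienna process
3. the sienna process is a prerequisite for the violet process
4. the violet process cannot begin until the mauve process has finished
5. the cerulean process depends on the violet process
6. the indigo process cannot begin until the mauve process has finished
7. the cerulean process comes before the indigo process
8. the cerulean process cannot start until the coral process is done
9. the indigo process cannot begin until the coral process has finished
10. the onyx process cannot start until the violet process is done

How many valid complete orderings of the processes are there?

17

The processes with no prerequisites are the sienna process, the mauve process; any of them can be placed first.
Counting all ways to extend the partial order to a total order gives 17.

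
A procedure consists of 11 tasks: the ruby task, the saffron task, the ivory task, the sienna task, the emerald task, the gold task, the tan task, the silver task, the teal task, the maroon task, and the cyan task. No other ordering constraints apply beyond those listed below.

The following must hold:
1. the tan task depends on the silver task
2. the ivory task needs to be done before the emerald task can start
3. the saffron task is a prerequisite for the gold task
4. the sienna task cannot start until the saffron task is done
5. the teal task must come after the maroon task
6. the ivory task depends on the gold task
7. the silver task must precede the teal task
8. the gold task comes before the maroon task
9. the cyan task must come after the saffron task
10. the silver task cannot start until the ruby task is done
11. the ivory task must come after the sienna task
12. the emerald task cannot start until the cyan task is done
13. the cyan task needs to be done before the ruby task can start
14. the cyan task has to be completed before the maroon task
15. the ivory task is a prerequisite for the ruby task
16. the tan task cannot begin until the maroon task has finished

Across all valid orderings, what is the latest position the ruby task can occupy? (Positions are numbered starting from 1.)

8

Every task that must follow the ruby task has to come after it. Tracing all chains starting from the ruby task, those tasks are: the tan task, the silver task, the teal task — 3 in total.
With 3 mandatory successors out of 11 tasks total, the latest slot for the ruby task is 11−3 = 8, and it's reachable by doing all non-successors before the ruby task.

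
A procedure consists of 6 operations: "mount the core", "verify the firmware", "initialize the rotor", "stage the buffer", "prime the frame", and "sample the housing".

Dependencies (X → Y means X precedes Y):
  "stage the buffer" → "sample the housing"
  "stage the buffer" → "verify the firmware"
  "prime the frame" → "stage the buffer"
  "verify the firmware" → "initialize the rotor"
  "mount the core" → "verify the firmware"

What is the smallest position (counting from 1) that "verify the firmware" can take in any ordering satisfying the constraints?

4

The operations that are forced before "verify the firmware", directly or transitively, are "mount the core", "stage the buffer", "prime the frame". That's 3 operations.
With 3 mandatory predecessors, the earliest "verify the firmware" can sit is position 3+1 = 4, and placing just those 3 first achieves it.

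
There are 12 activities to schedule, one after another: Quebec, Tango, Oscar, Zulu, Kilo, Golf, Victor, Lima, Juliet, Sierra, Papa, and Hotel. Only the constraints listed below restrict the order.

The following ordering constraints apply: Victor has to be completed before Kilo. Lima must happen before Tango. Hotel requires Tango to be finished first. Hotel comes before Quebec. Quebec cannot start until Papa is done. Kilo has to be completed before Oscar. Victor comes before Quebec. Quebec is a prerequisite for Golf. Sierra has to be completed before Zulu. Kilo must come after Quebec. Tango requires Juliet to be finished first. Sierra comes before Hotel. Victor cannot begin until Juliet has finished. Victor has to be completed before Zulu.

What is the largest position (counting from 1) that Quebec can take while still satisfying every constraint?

Every activity that must follow Quebec has to come after it. Tracing all chains starting from Quebec, those activities are: Oscar, Kilo, Golf — 3 in total.
With 3 mandatory successors out of 12 activities total, the latest slot for Quebec is 12−3 = 9, and it's reachable by doing all non-successors before Quebec.

9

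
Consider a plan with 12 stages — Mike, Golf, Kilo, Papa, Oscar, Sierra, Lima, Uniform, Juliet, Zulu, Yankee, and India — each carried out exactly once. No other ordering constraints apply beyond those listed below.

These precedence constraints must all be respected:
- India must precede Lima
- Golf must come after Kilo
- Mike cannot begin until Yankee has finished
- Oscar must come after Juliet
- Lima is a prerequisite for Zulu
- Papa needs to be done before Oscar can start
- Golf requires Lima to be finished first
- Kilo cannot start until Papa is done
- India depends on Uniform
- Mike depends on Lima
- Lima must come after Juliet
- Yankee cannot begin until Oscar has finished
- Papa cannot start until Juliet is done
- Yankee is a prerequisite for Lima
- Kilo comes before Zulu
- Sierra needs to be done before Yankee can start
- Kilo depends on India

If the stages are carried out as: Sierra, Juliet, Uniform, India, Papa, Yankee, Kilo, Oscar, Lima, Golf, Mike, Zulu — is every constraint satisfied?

The sequence places Yankee ahead of Oscar.
But one of the constraints requires Oscar before Yankee, so this ordering violates it.

No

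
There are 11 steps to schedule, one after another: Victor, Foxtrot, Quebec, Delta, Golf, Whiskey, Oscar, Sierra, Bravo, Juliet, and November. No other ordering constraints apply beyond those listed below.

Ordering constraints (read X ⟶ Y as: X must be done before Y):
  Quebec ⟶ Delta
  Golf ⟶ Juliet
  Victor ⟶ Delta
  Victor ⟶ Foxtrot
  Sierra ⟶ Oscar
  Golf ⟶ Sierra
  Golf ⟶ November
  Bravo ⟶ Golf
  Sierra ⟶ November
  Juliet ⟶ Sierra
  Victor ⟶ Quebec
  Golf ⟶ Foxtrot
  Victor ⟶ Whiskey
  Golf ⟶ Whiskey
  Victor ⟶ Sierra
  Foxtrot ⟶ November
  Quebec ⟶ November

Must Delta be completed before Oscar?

Nothing in the constraints links Delta and Oscar; they are unordered relative to each other.
So Delta can come before Oscar or after — it is not forced.

No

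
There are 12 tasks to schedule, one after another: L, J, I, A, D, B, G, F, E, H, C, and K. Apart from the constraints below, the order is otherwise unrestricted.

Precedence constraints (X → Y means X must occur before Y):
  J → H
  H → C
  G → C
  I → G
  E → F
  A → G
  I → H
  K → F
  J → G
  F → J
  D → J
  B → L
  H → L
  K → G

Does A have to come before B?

No

No chain of constraints connects A to B in either direction.
A valid ordering placing B before A exists, so the answer is no.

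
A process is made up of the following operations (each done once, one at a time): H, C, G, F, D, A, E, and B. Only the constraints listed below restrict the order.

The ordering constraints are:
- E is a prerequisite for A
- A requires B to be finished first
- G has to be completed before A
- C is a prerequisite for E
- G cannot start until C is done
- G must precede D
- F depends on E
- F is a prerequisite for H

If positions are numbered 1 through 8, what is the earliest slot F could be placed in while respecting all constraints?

3

Every operation that must precede F has to come before it. Tracing all chains that end at F, those operations are: C, E — 2 in total.
So at minimum 2 operations come before F, putting F no earlier than position 3. That position is achievable by scheduling exactly those predecessors first.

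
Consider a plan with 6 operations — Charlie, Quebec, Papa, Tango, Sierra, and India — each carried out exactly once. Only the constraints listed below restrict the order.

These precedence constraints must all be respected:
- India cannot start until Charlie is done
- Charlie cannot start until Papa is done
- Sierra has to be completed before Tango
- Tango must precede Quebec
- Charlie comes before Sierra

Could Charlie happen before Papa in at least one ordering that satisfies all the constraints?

No

Following Papa → Charlie, Papa must precede Charlie in every valid ordering.
Hence Charlie can never be scheduled before Papa.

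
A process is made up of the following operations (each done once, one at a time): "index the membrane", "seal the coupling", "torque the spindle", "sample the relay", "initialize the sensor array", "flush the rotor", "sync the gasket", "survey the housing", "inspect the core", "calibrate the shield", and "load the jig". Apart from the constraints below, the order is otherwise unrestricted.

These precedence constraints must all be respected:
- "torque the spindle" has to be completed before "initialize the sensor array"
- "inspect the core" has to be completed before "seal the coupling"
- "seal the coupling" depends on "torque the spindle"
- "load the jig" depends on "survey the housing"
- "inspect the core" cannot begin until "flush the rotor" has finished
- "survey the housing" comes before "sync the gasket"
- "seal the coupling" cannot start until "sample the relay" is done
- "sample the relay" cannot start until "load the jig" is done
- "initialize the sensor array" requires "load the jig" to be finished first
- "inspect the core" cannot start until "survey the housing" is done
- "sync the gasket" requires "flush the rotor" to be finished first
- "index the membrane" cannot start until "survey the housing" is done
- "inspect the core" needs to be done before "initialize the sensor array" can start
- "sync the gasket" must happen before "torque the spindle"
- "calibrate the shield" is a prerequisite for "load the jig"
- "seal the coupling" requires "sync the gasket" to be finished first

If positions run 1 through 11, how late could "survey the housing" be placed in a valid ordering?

The operations that are forced after "survey the housing", directly or by a chain of constraints, are "index the membrane", "seal the coupling", "torque the spindle", "sample the relay", "initialize the sensor array", "sync the gasket", "inspect the core", "load the jig". That's 8 operations.
So at least 8 operations follow "survey the housing", putting "survey the housing" no later than position 3. That position is achievable by scheduling everything else first.

3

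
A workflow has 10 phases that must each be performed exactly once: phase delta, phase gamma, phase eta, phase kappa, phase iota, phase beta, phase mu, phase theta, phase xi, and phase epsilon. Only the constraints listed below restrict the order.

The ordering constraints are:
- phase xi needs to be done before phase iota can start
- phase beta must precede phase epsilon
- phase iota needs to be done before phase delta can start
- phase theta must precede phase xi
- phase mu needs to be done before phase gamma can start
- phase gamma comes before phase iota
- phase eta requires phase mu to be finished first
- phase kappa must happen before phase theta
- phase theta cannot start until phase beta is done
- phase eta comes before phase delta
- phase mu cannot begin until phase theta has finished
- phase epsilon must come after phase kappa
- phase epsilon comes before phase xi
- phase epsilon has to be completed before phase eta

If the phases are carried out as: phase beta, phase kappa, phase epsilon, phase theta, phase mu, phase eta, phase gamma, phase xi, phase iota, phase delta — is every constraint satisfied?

Yes

Going through the constraints one by one, each required predecessor appears earlier in the sequence than its dependent — e.g. phase epsilon (position 3) is before phase xi (position 8), as required.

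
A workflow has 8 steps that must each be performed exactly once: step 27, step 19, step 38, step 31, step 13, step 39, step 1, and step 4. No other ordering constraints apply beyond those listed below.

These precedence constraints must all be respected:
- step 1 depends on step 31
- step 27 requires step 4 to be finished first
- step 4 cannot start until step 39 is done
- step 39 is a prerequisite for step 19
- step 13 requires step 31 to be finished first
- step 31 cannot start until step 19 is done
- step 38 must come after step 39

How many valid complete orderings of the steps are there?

Only step 39 has no prerequisites, so it must go first.
Systematically extending each partial ordering one step at a time and counting, there are 210 complete orderings.

210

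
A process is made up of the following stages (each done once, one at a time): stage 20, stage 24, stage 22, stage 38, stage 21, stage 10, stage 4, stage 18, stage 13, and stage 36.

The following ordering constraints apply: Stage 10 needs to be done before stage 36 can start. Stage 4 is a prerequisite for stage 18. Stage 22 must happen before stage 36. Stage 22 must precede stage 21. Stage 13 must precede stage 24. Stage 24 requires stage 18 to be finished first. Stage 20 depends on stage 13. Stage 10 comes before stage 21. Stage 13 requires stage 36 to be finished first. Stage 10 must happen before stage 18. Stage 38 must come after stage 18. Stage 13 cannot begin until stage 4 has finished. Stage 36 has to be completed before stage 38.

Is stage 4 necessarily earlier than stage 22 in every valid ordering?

No

No chain of constraints connects stage 4 to stage 22 in either direction.
A valid ordering placing stage 22 before stage 4 exists, so the answer is no.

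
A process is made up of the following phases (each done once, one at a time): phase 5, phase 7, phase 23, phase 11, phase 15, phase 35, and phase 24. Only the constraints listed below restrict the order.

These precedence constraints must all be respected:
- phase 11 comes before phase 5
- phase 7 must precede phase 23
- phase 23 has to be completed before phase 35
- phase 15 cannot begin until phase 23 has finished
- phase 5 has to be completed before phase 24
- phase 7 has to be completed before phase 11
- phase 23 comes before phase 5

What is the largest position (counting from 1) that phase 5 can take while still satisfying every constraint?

6

The only phase forced after phase 5 (directly or by a chain) is phase 24.
So at least 1 phase follows phase 5, putting phase 5 no later than position 6. That position is achievable by scheduling everything else first.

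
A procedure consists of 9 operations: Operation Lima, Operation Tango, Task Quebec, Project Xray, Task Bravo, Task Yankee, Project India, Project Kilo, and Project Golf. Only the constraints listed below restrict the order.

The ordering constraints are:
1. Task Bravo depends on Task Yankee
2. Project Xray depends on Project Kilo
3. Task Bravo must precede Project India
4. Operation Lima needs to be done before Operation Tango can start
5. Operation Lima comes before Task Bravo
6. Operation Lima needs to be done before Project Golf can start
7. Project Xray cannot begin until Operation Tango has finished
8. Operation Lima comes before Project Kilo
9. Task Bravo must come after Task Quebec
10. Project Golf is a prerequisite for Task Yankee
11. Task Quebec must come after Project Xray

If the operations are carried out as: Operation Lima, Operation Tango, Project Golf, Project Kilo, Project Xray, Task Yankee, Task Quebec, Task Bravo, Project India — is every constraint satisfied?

Going through the constraints one by one, each required predecessor appears earlier in the sequence than its dependent — e.g. Operation Lima (position 1) is before Task Bravo (position 8), as required.

Yes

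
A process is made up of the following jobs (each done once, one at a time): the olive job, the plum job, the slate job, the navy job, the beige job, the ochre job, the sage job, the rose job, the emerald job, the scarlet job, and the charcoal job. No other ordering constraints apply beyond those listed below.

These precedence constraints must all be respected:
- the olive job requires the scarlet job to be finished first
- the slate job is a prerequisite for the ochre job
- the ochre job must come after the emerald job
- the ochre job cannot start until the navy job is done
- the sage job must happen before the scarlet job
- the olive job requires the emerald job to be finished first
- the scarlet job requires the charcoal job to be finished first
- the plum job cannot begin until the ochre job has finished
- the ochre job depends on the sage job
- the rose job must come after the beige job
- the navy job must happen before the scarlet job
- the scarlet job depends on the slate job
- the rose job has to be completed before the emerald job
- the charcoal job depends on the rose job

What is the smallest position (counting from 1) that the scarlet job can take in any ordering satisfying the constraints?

The jobs that are forced before the scarlet job, directly or transitively, are the slate job, the navy job, the beige job, the sage job, the rose job, the charcoal job. That's 6 jobs.
So at minimum 6 jobs come before the scarlet job, putting the scarlet job no earlier than position 7. That position is achievable by scheduling exactly those predecessors first.

7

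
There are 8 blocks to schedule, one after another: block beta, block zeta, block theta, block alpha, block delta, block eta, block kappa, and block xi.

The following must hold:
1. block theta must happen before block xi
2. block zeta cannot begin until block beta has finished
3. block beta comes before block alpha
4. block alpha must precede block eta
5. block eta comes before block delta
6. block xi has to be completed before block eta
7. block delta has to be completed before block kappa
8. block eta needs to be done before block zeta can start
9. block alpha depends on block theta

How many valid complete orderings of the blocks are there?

The blocks with no prerequisites are block beta, block theta; any of them can be placed first.
Systematically extending each partial ordering one block at a time and counting, there are 15 complete orderings.

15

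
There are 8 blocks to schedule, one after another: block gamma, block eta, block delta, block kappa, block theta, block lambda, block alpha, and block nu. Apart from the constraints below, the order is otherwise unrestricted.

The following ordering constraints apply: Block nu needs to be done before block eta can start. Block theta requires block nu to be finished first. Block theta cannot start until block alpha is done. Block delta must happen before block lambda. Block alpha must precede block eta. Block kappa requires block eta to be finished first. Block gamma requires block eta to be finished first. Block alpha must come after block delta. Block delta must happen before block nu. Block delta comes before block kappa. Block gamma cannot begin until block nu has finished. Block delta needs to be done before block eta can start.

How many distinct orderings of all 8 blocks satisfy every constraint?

112

Only block delta has no prerequisites, so it must go first.
Systematically extending each partial ordering one block at a time and counting, there are 112 complete orderings.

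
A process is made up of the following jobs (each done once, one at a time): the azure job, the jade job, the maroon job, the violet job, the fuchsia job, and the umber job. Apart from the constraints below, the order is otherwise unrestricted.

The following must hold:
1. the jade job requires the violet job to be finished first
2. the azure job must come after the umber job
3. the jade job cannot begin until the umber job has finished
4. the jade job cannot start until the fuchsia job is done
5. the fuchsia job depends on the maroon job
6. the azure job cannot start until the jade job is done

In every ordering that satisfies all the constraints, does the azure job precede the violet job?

No

In fact the dependencies run the other way: the violet job → the jade job → the azure job.
So the azure job never precedes the violet job.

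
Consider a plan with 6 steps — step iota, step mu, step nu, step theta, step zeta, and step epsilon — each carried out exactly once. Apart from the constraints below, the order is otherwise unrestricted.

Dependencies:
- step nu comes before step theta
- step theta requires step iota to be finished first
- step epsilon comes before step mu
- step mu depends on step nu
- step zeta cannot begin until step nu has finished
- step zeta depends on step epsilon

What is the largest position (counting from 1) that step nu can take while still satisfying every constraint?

3

Following every chain forward from step nu, the steps that must come later are step mu, step theta, step zeta — 3 of them.
With 3 mandatory successors out of 6 steps total, the latest slot for step nu is 6−3 = 3, and it's reachable by doing all non-successors before step nu.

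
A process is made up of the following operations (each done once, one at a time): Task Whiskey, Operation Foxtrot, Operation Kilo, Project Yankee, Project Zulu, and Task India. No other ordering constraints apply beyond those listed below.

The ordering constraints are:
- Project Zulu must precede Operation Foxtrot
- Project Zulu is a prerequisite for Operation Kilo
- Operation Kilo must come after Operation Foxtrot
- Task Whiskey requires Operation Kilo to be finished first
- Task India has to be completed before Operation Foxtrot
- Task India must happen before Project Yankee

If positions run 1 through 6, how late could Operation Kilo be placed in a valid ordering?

Following the constraints forward from Operation Kilo, its only required successor is Task Whiskey.
So at least 1 operation follows Operation Kilo, putting Operation Kilo no later than position 5. That position is achievable by scheduling everything else first.

5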